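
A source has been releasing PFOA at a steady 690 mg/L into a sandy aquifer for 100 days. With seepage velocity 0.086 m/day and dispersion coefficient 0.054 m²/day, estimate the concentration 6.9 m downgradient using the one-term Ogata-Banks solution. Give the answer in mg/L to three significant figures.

481 mg/L

For a continuous step input, C/C₀ ≈ ½·erfc((x−vt)/(2√(Dt))).
vt = 0.086 × 100 = 8.6 m and 2√(Dt) = 2√(0.054 × 100) = 4.648 m.
Argument (x−vt)/(2√(Dt)) = (6.9 − 8.6)/4.648 = -0.3657; ½·erfc(-0.3657) = 0.6975.
C = 690 × 0.6975 = 481 mg/L.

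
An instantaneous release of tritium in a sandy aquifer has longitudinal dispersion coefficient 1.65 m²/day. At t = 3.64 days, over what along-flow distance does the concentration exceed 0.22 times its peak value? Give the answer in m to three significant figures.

12.1 m

The plume is Gaussian with σ = √(2Dt) = √(2 × 1.65 × 3.64) = 3.466 m.
C/C_peak = exp(−Δx²/(2σ²)) = 0.22 ⇒ Δx = σ·√(−2 ln 0.22) = 3.466 × 1.740 = 6.031 m.
Width = 2Δx = 12.1 m.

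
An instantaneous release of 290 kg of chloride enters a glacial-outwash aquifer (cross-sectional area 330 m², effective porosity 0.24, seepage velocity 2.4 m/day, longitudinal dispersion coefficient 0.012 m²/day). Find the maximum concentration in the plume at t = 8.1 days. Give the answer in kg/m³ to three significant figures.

The peak of an instantaneous 1D plume sits at x = vt; there the Gaussian factor is 1 and C_max = M/(n_e·A·√(4πDt)), where n_e·A is the pore area the mass is dissolved in.
√(4πDt) = √(4π × 0.012 × 8.1) = 1.105 m, so C_max = 290/(0.24 × 330 × 1.105) = 3.31 kg/m³.

3.31 kg/m³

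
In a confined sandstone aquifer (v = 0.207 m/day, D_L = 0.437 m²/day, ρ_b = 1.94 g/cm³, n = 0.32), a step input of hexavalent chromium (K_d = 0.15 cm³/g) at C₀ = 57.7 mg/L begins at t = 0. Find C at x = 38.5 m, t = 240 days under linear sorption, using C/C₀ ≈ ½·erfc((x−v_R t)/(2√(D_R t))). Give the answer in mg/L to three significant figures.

Retardation factor R = 1 + ρ_b·K_d/n = 1 + 1.94 × 0.15/0.32 = 1.909.
Sorption retards both mechanisms: v_R = v/R = 0.1084 m/day, D_R = D/R = 0.2289 m²/day.
v_R·t = 0.1084 × 240 = 26.016 m; 2√(D_R t) = 14.82 m; argument = (38.5 − 26.016)/14.82 = 0.8424.
C = C₀ × ½·erfc(0.8424) = 57.7 × 0.1168 = 6.74 mg/L.

6.74 mg/L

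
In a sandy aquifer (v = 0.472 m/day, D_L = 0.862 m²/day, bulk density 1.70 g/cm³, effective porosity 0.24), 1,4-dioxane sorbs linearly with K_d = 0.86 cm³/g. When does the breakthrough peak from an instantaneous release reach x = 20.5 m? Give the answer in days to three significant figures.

Retardation factor R = 1 + ρ_b·K_d/n = 1 + 1.70 × 0.86/0.24 = 7.092.
Sorption retards both mechanisms: v_R = v/R = 0.06655 m/day, D_R = D/R = 0.1215 m²/day.
Peak time from v_R²t² + 2D_R t − x² = 0: t = (√(D_R² + v_R²x²) − D_R)/v_R².
√(D_R² + v_R²x²) = √(0.1215² + 0.06655² × 20.5²) = 1.370; v_R² = 0.004429.
t = (1.370 − 0.1215)/0.004429 = 282 days.

282 days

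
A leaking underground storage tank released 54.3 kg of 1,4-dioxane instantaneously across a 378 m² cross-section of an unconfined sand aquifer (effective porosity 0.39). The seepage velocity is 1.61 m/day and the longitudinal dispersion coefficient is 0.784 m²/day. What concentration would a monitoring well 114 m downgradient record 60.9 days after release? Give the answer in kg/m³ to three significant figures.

For an instantaneous plane source, C(x,t) = M/(n_e·A·√(4πDt)) · exp(−(x−vt)²/(4Dt)), with n_e·A the pore (flow) area.
Plume center vt = 1.61 × 60.9 = 98.049 m, so the well at 114 m is 15.951 m downgradient of the peak.
√(4πDt) = 24.49 m, giving peak height M/(n_e·A·√(4πDt)) = 54.3/(0.39 × 378 × 24.49) = 0.01504 kg/m³.
(x−vt)²/(4Dt) = (15.951)²/(4 × 0.784 × 60.9) = 1.332; exp(−1.332) = 0.2639.
C = 0.01504 × 0.2639 = 0.00397 kg/m³.

0.00397 kg/m³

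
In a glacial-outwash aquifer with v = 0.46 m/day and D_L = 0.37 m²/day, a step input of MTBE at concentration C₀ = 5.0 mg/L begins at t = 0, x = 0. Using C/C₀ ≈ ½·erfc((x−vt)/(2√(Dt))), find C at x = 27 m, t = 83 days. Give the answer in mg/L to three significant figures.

4.62 mg/L

For a continuous step input, C/C₀ ≈ ½·erfc((x−vt)/(2√(Dt))).
vt = 0.46 × 83 = 38.18 m and 2√(Dt) = 2√(0.37 × 83) = 11.08 m.
Argument (x−vt)/(2√(Dt)) = (27 − 38.18)/11.08 = -1.009; ½·erfc(-1.009) = 0.9232.
C = 5.0 × 0.9232 = 4.62 mg/L.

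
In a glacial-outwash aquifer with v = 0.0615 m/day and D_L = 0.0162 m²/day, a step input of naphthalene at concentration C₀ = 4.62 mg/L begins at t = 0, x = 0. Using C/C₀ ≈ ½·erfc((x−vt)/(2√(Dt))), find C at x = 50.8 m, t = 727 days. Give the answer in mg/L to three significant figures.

For a continuous step input, C/C₀ ≈ ½·erfc((x−vt)/(2√(Dt))).
vt = 0.0615 × 727 = 44.7105 m and 2√(Dt) = 2√(0.0162 × 727) = 6.864 m.
Argument (x−vt)/(2√(Dt)) = (50.8 − 44.7105)/6.864 = 0.8872; ½·erfc(0.8872) = 0.1048.
C = 4.62 × 0.1048 = 0.484 mg/L.

0.484 mg/L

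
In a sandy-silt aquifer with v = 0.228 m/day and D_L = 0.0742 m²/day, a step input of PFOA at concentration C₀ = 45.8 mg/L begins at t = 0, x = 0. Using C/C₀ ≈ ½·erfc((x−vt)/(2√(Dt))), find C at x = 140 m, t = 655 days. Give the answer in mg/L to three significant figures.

For a continuous step input, C/C₀ ≈ ½·erfc((x−vt)/(2√(Dt))).
vt = 0.228 × 655 = 149.34 m and 2√(Dt) = 2√(0.0742 × 655) = 13.94 m.
Argument (x−vt)/(2√(Dt)) = (140 − 149.34)/13.94 = -0.6700; ½·erfc(-0.6700) = 0.8283.
C = 45.8 × 0.8283 = 37.9 mg/L.

37.9 mg/L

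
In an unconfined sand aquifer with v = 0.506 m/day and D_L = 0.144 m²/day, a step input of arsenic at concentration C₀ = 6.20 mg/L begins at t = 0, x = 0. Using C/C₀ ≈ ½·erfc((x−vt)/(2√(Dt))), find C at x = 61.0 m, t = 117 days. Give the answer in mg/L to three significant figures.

2.35 mg/L

For a continuous step input, C/C₀ ≈ ½·erfc((x−vt)/(2√(Dt))).
vt = 0.506 × 117 = 59.202 m and 2√(Dt) = 2√(0.144 × 117) = 8.209 m.
Argument (x−vt)/(2√(Dt)) = (61.0 − 59.202)/8.209 = 0.2190; ½·erfc(0.2190) = 0.3784.
C = 6.20 × 0.3784 = 2.35 mg/L.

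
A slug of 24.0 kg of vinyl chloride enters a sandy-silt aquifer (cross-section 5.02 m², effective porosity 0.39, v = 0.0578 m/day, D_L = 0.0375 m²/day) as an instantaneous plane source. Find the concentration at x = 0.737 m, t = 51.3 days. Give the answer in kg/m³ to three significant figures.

For an instantaneous plane source, C(x,t) = M/(n_e·A·√(4πDt)) · exp(−(x−vt)²/(4Dt)), with n_e·A the pore (flow) area.
Plume center vt = 0.0578 × 51.3 = 2.96514 m, so the well at 0.737 m is 2.22814 m upgradient of the peak.
√(4πDt) = 4.917 m, giving peak height M/(n_e·A·√(4πDt)) = 24.0/(0.39 × 5.02 × 4.917) = 2.493 kg/m³.
(x−vt)²/(4Dt) = (-2.22814)²/(4 × 0.0375 × 51.3) = 0.6452; exp(−0.6452) = 0.5246.
C = 2.493 × 0.5246 = 1.31 kg/m³.

1.31 kg/m³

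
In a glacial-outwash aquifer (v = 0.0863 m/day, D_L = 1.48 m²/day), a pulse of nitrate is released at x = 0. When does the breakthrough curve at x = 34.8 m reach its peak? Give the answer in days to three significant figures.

For the 1D instantaneous-source solution, setting ∂C/∂t = 0 at fixed x gives v²t² + 2Dt − x² = 0, so t = (√(D² + v²x²) − D)/v².
√(D² + v²x²) = √(1.48² + 0.0863² × 34.8²) = 3.348; v² = 0.00744769.
t = (3.348 − 1.48)/0.00744769 = 251 days (vs. the pure-advection estimate x/v = 403 d).

251 days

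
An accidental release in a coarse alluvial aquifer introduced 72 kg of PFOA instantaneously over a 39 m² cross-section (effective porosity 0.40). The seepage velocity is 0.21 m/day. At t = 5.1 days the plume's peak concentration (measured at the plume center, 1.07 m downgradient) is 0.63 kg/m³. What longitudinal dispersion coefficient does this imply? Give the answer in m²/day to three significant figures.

At the plume center C_max = M/(n_e·A·√(4πDt)), so D = M²/(4πt·(n_e·A·C_max)²).
n_e·A·C_max = 0.40 × 39 × 0.63 = 9.828 kg/m.
D = 72²/(4π × 5.1 × 9.828²) = 0.837 m²/day.

0.837 m²/day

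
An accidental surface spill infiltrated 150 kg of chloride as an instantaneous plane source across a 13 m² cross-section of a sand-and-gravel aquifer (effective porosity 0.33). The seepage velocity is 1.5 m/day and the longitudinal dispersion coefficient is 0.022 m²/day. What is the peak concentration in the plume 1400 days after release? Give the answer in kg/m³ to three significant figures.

1.78 kg/m³

The peak of an instantaneous 1D plume sits at x = vt; there the Gaussian factor is 1 and C_max = M/(n_e·A·√(4πDt)), where n_e·A is the pore area the mass is dissolved in.
√(4πDt) = √(4π × 0.022 × 1400) = 19.67 m, so C_max = 150/(0.33 × 13 × 19.67) = 1.78 kg/m³.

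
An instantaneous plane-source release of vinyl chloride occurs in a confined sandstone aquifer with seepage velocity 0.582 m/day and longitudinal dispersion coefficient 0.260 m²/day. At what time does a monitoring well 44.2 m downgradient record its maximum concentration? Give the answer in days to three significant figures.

75.2 days

For the 1D instantaneous-source solution, setting ∂C/∂t = 0 at fixed x gives v²t² + 2Dt − x² = 0, so t = (√(D² + v²x²) − D)/v².
√(D² + v²x²) = √(0.260² + 0.582² × 44.2²) = 25.73; v² = 0.338724.
t = (25.73 − 0.260)/0.338724 = 75.2 days (vs. the pure-advection estimate x/v = 75.9 d).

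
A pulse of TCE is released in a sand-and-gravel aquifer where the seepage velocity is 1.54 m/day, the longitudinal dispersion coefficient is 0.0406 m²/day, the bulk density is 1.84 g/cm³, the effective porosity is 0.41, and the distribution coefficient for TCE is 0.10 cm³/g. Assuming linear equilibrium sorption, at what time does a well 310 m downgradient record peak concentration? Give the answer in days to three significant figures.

292 days

Retardation factor R = 1 + ρ_b·K_d/n = 1 + 1.84 × 0.10/0.41 = 1.449.
Sorption retards both mechanisms: v_R = v/R = 1.063 m/day, D_R = D/R = 0.02802 m²/day.
Peak time from v_R²t² + 2D_R t − x² = 0: t = (√(D_R² + v_R²x²) − D_R)/v_R².
√(D_R² + v_R²x²) = √(0.02802² + 1.063² × 310²) = 329.5; v_R² = 1.130.
t = (329.5 − 0.02802)/1.130 = 292 days.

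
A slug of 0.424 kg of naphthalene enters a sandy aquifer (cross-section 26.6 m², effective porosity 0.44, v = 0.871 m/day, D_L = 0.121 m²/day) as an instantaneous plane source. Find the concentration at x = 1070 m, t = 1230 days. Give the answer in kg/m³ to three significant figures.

0.000835 kg/m³

For an instantaneous plane source, C(x,t) = M/(n_e·A·√(4πDt)) · exp(−(x−vt)²/(4Dt)), with n_e·A the pore (flow) area.
Plume center vt = 0.871 × 1230 = 1071.33 m, so the well at 1070 m is 1.33 m upgradient of the peak.
√(4πDt) = 43.25 m, giving peak height M/(n_e·A·√(4πDt)) = 0.424/(0.44 × 26.6 × 43.25) = 0.0008376 kg/m³.
(x−vt)²/(4Dt) = (-1.33)²/(4 × 0.121 × 1230) = 0.002971; exp(−0.002971) = 0.9970.
C = 0.0008376 × 0.9970 = 0.000835 kg/m³.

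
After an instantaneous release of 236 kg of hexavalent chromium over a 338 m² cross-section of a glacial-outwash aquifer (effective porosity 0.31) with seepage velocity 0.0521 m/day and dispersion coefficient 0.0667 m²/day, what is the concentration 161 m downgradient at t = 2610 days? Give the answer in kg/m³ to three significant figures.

For an instantaneous plane source, C(x,t) = M/(n_e·A·√(4πDt)) · exp(−(x−vt)²/(4Dt)), with n_e·A the pore (flow) area.
Plume center vt = 0.0521 × 2610 = 135.981 m, so the well at 161 m is 25.019 m downgradient of the peak.
√(4πDt) = 46.77 m, giving peak height M/(n_e·A·√(4πDt)) = 236/(0.31 × 338 × 46.77) = 0.04816 kg/m³.
(x−vt)²/(4Dt) = (25.019)²/(4 × 0.0667 × 2610) = 0.8989; exp(−0.8989) = 0.4070.
C = 0.04816 × 0.4070 = 0.0196 kg/m³.

0.0196 kg/m³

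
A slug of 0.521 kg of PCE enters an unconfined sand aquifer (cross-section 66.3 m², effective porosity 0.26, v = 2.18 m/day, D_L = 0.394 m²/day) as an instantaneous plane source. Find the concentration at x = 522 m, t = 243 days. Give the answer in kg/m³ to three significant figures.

0.000745 kg/m³

For an instantaneous plane source, C(x,t) = M/(n_e·A·√(4πDt)) · exp(−(x−vt)²/(4Dt)), with n_e·A the pore (flow) area.
Plume center vt = 2.18 × 243 = 529.74 m, so the well at 522 m is 7.74 m upgradient of the peak.
√(4πDt) = 34.69 m, giving peak height M/(n_e·A·√(4πDt)) = 0.521/(0.26 × 66.3 × 34.69) = 0.0008713 kg/m³.
(x−vt)²/(4Dt) = (-7.74)²/(4 × 0.394 × 243) = 0.1564; exp(−0.1564) = 0.8552.
C = 0.0008713 × 0.8552 = 0.000745 kg/m³.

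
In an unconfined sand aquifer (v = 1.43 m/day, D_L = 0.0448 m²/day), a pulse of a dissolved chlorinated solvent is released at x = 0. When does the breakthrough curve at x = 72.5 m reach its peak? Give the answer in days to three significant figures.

For the 1D instantaneous-source solution, setting ∂C/∂t = 0 at fixed x gives v²t² + 2Dt − x² = 0, so t = (√(D² + v²x²) − D)/v².
√(D² + v²x²) = √(0.0448² + 1.43² × 72.5²) = 103.7; v² = 2.0449.
t = (103.7 − 0.0448)/2.0449 = 50.7 days (vs. the pure-advection estimate x/v = 50.7 d).

50.7 days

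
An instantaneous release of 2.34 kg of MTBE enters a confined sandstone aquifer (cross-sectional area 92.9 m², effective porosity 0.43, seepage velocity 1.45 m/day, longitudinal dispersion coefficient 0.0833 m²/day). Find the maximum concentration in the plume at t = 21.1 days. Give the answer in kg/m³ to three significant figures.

0.0125 kg/m³

The peak of an instantaneous 1D plume sits at x = vt; there the Gaussian factor is 1 and C_max = M/(n_e·A·√(4πDt)), where n_e·A is the pore area the mass is dissolved in.
√(4πDt) = √(4π × 0.0833 × 21.1) = 4.700 m, so C_max = 2.34/(0.43 × 92.9 × 4.700) = 0.0125 kg/m³.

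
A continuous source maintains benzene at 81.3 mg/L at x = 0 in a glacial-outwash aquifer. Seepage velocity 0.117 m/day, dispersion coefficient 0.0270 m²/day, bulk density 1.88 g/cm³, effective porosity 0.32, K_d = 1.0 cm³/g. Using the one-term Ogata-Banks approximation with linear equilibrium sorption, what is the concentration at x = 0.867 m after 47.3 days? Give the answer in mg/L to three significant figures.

Retardation factor R = 1 + ρ_b·K_d/n = 1 + 1.88 × 1.0/0.32 = 6.875.
Sorption retards both mechanisms: v_R = v/R = 0.01702 m/day, D_R = D/R = 0.003927 m²/day.
v_R·t = 0.01702 × 47.3 = 0.805046 m; 2√(D_R t) = 0.8620 m; argument = (0.867 − 0.805046)/0.8620 = 0.07187.
C = C₀ × ½·erfc(0.07187) = 81.3 × 0.4595 = 37.4 mg/L.

37.4 mg/L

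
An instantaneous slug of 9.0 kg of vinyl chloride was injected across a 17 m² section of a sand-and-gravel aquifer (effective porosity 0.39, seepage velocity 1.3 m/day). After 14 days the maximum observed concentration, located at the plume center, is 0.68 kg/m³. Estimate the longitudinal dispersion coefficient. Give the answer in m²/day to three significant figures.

At the plume center C_max = M/(n_e·A·√(4πDt)), so D = M²/(4πt·(n_e·A·C_max)²).
n_e·A·C_max = 0.39 × 17 × 0.68 = 4.508 kg/m.
D = 9.0²/(4π × 14 × 4.508²) = 0.0227 m²/day.

0.0227 m²/day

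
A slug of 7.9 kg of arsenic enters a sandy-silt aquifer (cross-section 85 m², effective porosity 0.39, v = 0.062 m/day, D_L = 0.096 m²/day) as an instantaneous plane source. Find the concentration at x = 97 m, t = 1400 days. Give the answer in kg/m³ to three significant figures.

0.00478 kg/m³

For an instantaneous plane source, C(x,t) = M/(n_e·A·√(4πDt)) · exp(−(x−vt)²/(4Dt)), with n_e·A the pore (flow) area.
Plume center vt = 0.062 × 1400 = 86.8 m, so the well at 97 m is 10.2 m downgradient of the peak.
√(4πDt) = 41.10 m, giving peak height M/(n_e·A·√(4πDt)) = 7.9/(0.39 × 85 × 41.10) = 0.005798 kg/m³.
(x−vt)²/(4Dt) = (10.2)²/(4 × 0.096 × 1400) = 0.1935; exp(−0.1935) = 0.8241.
C = 0.005798 × 0.8241 = 0.00478 kg/m³.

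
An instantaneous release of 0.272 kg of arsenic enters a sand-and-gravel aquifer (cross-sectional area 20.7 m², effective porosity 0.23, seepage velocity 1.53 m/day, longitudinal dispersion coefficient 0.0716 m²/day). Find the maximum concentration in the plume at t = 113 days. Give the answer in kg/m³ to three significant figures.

0.00567 kg/m³

The peak of an instantaneous 1D plume sits at x = vt; there the Gaussian factor is 1 and C_max = M/(n_e·A·√(4πDt)), where n_e·A is the pore area the mass is dissolved in.
√(4πDt) = √(4π × 0.0716 × 113) = 10.08 m, so C_max = 0.272/(0.23 × 20.7 × 10.08) = 0.00567 kg/m³.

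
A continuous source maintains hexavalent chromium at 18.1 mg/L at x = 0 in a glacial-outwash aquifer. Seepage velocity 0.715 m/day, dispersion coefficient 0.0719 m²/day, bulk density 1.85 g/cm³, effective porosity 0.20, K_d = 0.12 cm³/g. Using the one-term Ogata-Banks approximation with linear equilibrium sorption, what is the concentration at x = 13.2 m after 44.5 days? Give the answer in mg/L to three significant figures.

Retardation factor R = 1 + ρ_b·K_d/n = 1 + 1.85 × 0.12/0.20 = 2.110.
Sorption retards both mechanisms: v_R = v/R = 0.3389 m/day, D_R = D/R = 0.03408 m²/day.
v_R·t = 0.3389 × 44.5 = 15.08105 m; 2√(D_R t) = 2.463 m; argument = (13.2 − 15.08105)/2.463 = -0.7637.
C = C₀ × ½·erfc(-0.7637) = 18.1 × 0.8599 = 15.6 mg/L.

15.6 mg/L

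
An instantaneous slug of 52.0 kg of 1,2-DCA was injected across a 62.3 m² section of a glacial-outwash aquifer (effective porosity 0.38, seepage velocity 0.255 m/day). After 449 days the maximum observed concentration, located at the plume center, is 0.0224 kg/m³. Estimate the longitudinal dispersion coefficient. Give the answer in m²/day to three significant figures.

At the plume center C_max = M/(n_e·A·√(4πDt)), so D = M²/(4πt·(n_e·A·C_max)²).
n_e·A·C_max = 0.38 × 62.3 × 0.0224 = 0.5303 kg/m.
D = 52.0²/(4π × 449 × 0.5303²) = 1.70 m²/day.

1.70 m²/day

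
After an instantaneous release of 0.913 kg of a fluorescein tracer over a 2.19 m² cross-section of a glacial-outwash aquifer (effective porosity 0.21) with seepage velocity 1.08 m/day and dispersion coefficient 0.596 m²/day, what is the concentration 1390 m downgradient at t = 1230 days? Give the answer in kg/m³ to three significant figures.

For an instantaneous plane source, C(x,t) = M/(n_e·A·√(4πDt)) · exp(−(x−vt)²/(4Dt)), with n_e·A the pore (flow) area.
Plume center vt = 1.08 × 1230 = 1328.4 m, so the well at 1390 m is 61.6 m downgradient of the peak.
√(4πDt) = 95.98 m, giving peak height M/(n_e·A·√(4πDt)) = 0.913/(0.21 × 2.19 × 95.98) = 0.02068 kg/m³.
(x−vt)²/(4Dt) = (61.6)²/(4 × 0.596 × 1230) = 1.294; exp(−1.294) = 0.2742.
C = 0.02068 × 0.2742 = 0.00567 kg/m³.

0.00567 kg/m³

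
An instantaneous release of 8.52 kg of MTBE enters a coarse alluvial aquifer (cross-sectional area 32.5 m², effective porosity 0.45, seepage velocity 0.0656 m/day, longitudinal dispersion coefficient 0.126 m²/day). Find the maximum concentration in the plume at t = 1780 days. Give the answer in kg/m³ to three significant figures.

The peak of an instantaneous 1D plume sits at x = vt; there the Gaussian factor is 1 and C_max = M/(n_e·A·√(4πDt)), where n_e·A is the pore area the mass is dissolved in.
√(4πDt) = √(4π × 0.126 × 1780) = 53.09 m, so C_max = 8.52/(0.45 × 32.5 × 53.09) = 0.0110 kg/m³.

0.0110 kg/m³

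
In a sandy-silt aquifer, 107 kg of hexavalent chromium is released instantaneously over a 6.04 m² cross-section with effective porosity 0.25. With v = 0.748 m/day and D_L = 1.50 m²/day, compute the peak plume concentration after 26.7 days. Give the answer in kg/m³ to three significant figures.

3.16 kg/m³

The peak of an instantaneous 1D plume sits at x = vt; there the Gaussian factor is 1 and C_max = M/(n_e·A·√(4πDt)), where n_e·A is the pore area the mass is dissolved in.
√(4πDt) = √(4π × 1.50 × 26.7) = 22.43 m, so C_max = 107/(0.25 × 6.04 × 22.43) = 3.16 kg/m³.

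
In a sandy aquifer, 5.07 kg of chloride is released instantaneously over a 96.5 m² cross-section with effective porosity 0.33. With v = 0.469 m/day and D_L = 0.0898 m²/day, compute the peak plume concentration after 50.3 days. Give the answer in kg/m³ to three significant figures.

0.0211 kg/m³

The peak of an instantaneous 1D plume sits at x = vt; there the Gaussian factor is 1 and C_max = M/(n_e·A·√(4πDt)), where n_e·A is the pore area the mass is dissolved in.
√(4πDt) = √(4π × 0.0898 × 50.3) = 7.534 m, so C_max = 5.07/(0.33 × 96.5 × 7.534) = 0.0211 kg/m³.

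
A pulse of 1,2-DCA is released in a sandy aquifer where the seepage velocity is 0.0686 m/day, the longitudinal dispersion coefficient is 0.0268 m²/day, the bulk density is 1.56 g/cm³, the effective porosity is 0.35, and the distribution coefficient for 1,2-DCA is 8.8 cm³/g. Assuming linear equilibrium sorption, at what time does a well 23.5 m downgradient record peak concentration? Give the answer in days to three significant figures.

Retardation factor R = 1 + ρ_b·K_d/n = 1 + 1.56 × 8.8/0.35 = 40.22.
Sorption retards both mechanisms: v_R = v/R = 0.001706 m/day, D_R = D/R = 0.0006663 m²/day.
Peak time from v_R²t² + 2D_R t − x² = 0: t = (√(D_R² + v_R²x²) − D_R)/v_R².
√(D_R² + v_R²x²) = √(0.0006663² + 0.001706² × 23.5²) = 0.04010; v_R² = 2.910e-06.
t = (0.04010 − 0.0006663)/2.910e-06 = 13600 days.

13600 days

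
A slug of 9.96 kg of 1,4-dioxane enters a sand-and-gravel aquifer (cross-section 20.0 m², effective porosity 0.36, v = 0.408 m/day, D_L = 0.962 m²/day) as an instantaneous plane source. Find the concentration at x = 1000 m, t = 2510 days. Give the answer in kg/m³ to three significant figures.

For an instantaneous plane source, C(x,t) = M/(n_e·A·√(4πDt)) · exp(−(x−vt)²/(4Dt)), with n_e·A the pore (flow) area.
Plume center vt = 0.408 × 2510 = 1024.08 m, so the well at 1000 m is 24.08 m upgradient of the peak.
√(4πDt) = 174.2 m, giving peak height M/(n_e·A·√(4πDt)) = 9.96/(0.36 × 20.0 × 174.2) = 0.007941 kg/m³.
(x−vt)²/(4Dt) = (-24.08)²/(4 × 0.962 × 2510) = 0.06003; exp(−0.06003) = 0.9417.
C = 0.007941 × 0.9417 = 0.00748 kg/m³.

0.00748 kg/m³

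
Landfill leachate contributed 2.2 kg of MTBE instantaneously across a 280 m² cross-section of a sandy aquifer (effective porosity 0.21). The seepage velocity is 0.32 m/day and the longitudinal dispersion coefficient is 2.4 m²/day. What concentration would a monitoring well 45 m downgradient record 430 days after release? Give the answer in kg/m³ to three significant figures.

For an instantaneous plane source, C(x,t) = M/(n_e·A·√(4πDt)) · exp(−(x−vt)²/(4Dt)), with n_e·A the pore (flow) area.
Plume center vt = 0.32 × 430 = 137.6 m, so the well at 45 m is 92.6 m upgradient of the peak.
√(4πDt) = 113.9 m, giving peak height M/(n_e·A·√(4πDt)) = 2.2/(0.21 × 280 × 113.9) = 0.0003285 kg/m³.
(x−vt)²/(4Dt) = (-92.6)²/(4 × 2.4 × 430) = 2.077; exp(−2.077) = 0.1253.
C = 0.0003285 × 0.1253 = 4.12e-05 kg/m³.

4.12e-05 kg/m³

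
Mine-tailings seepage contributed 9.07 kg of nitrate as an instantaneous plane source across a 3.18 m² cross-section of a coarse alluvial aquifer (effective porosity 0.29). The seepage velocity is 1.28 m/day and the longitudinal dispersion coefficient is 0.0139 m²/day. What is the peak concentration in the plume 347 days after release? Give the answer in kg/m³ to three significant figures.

The peak of an instantaneous 1D plume sits at x = vt; there the Gaussian factor is 1 and C_max = M/(n_e·A·√(4πDt)), where n_e·A is the pore area the mass is dissolved in.
√(4πDt) = √(4π × 0.0139 × 347) = 7.785 m, so C_max = 9.07/(0.29 × 3.18 × 7.785) = 1.26 kg/m³.

1.26 kg/m³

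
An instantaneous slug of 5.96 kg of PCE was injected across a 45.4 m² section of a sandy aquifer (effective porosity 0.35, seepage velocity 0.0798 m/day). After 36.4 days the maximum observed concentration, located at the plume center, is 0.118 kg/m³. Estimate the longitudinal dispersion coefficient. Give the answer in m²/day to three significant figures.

At the plume center C_max = M/(n_e·A·√(4πDt)), so D = M²/(4πt·(n_e·A·C_max)²).
n_e·A·C_max = 0.35 × 45.4 × 0.118 = 1.875 kg/m.
D = 5.96²/(4π × 36.4 × 1.875²) = 0.0221 m²/day.

0.0221 m²/day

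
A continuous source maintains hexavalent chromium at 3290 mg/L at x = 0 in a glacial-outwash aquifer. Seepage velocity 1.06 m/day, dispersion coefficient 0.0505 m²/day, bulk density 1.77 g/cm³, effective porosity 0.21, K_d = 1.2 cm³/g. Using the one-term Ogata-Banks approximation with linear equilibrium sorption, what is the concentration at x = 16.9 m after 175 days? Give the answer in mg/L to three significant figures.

Retardation factor R = 1 + ρ_b·K_d/n = 1 + 1.77 × 1.2/0.21 = 11.11.
Sorption retards both mechanisms: v_R = v/R = 0.09541 m/day, D_R = D/R = 0.004545 m²/day.
v_R·t = 0.09541 × 175 = 16.69675 m; 2√(D_R t) = 1.784 m; argument = (16.9 − 16.69675)/1.784 = 0.1139.
C = C₀ × ½·erfc(0.1139) = 3290 × 0.4360 = 1430 mg/L.

1430 mg/L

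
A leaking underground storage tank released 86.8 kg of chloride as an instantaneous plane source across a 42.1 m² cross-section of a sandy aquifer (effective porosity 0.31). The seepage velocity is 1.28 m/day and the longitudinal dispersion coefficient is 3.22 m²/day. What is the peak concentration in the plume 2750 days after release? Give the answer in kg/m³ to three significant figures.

The peak of an instantaneous 1D plume sits at x = vt; there the Gaussian factor is 1 and C_max = M/(n_e·A·√(4πDt)), where n_e·A is the pore area the mass is dissolved in.
√(4πDt) = √(4π × 3.22 × 2750) = 333.6 m, so C_max = 86.8/(0.31 × 42.1 × 333.6) = 0.0199 kg/m³.

0.0199 kg/m³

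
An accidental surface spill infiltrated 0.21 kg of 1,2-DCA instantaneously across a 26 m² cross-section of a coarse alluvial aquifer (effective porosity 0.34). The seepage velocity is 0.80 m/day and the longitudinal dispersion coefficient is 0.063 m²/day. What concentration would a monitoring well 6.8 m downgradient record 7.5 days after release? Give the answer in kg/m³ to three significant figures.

For an instantaneous plane source, C(x,t) = M/(n_e·A·√(4πDt)) · exp(−(x−vt)²/(4Dt)), with n_e·A the pore (flow) area.
Plume center vt = 0.80 × 7.5 = 6 m, so the well at 6.8 m is 0.8 m downgradient of the peak.
√(4πDt) = 2.437 m, giving peak height M/(n_e·A·√(4πDt)) = 0.21/(0.34 × 26 × 2.437) = 0.009748 kg/m³.
(x−vt)²/(4Dt) = (0.8)²/(4 × 0.063 × 7.5) = 0.3386; exp(−0.3386) = 0.7128.
C = 0.009748 × 0.7128 = 0.00695 kg/m³.

0.00695 kg/m³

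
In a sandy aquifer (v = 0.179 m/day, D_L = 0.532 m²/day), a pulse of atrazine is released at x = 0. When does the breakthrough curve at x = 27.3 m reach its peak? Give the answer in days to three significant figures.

For the 1D instantaneous-source solution, setting ∂C/∂t = 0 at fixed x gives v²t² + 2Dt − x² = 0, so t = (√(D² + v²x²) − D)/v².
√(D² + v²x²) = √(0.532² + 0.179² × 27.3²) = 4.916; v² = 0.032041.
t = (4.916 − 0.532)/0.032041 = 137 days (vs. the pure-advection estimate x/v = 153 d).

137 days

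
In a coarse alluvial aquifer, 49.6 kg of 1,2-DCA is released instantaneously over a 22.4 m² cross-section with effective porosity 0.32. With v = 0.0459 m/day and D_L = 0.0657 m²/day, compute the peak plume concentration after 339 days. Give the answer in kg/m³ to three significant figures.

The peak of an instantaneous 1D plume sits at x = vt; there the Gaussian factor is 1 and C_max = M/(n_e·A·√(4πDt)), where n_e·A is the pore area the mass is dissolved in.
√(4πDt) = √(4π × 0.0657 × 339) = 16.73 m, so C_max = 49.6/(0.32 × 22.4 × 16.73) = 0.414 kg/m³.

0.414 kg/m³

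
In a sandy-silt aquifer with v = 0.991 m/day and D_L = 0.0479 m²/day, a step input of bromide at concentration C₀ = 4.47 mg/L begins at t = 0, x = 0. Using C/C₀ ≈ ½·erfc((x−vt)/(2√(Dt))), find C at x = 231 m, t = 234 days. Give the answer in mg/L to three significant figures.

2.57 mg/L

For a continuous step input, C/C₀ ≈ ½·erfc((x−vt)/(2√(Dt))).
vt = 0.991 × 234 = 231.894 m and 2√(Dt) = 2√(0.0479 × 234) = 6.696 m.
Argument (x−vt)/(2√(Dt)) = (231 − 231.894)/6.696 = -0.1335; ½·erfc(-0.1335) = 0.5749.
C = 4.47 × 0.5749 = 2.57 mg/L.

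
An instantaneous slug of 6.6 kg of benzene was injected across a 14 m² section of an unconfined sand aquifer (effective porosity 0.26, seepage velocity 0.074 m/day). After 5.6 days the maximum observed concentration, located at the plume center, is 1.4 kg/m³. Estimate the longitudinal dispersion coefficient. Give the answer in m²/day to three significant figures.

At the plume center C_max = M/(n_e·A·√(4πDt)), so D = M²/(4πt·(n_e·A·C_max)²).
n_e·A·C_max = 0.26 × 14 × 1.4 = 5.096 kg/m.
D = 6.6²/(4π × 5.6 × 5.096²) = 0.0238 m²/day.

0.0238 m²/day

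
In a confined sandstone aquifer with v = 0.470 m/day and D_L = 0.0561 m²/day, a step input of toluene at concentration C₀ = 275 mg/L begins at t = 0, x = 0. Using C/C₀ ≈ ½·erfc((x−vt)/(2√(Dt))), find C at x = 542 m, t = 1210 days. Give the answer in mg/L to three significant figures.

For a continuous step input, C/C₀ ≈ ½·erfc((x−vt)/(2√(Dt))).
vt = 0.470 × 1210 = 568.7 m and 2√(Dt) = 2√(0.0561 × 1210) = 16.48 m.
Argument (x−vt)/(2√(Dt)) = (542 − 568.7)/16.48 = -1.620; ½·erfc(-1.620) = 0.9890.
C = 275 × 0.9890 = 272 mg/L.

272 mg/L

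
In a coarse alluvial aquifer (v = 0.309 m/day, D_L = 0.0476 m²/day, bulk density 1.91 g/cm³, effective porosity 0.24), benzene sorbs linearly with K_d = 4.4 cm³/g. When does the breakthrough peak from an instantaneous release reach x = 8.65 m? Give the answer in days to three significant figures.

Retardation factor R = 1 + ρ_b·K_d/n = 1 + 1.91 × 4.4/0.24 = 36.02.
Sorption retards both mechanisms: v_R = v/R = 0.008579 m/day, D_R = D/R = 0.001321 m²/day.
Peak time from v_R²t² + 2D_R t − x² = 0: t = (√(D_R² + v_R²x²) − D_R)/v_R².
√(D_R² + v_R²x²) = √(0.001321² + 0.008579² × 8.65²) = 0.07422; v_R² = 7.360e-05.
t = (0.07422 − 0.001321)/7.360e-05 = 990 days.

990 days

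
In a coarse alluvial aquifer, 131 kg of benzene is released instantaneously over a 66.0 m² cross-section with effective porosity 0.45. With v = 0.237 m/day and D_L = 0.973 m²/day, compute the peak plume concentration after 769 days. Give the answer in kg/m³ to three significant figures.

The peak of an instantaneous 1D plume sits at x = vt; there the Gaussian factor is 1 and C_max = M/(n_e·A·√(4πDt)), where n_e·A is the pore area the mass is dissolved in.
√(4πDt) = √(4π × 0.973 × 769) = 96.97 m, so C_max = 131/(0.45 × 66.0 × 96.97) = 0.0455 kg/m³.

0.0455 kg/m³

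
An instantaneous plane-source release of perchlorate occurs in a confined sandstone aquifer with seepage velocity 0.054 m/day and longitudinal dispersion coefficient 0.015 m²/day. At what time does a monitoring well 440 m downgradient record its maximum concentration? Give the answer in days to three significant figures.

8140 days

For the 1D instantaneous-source solution, setting ∂C/∂t = 0 at fixed x gives v²t² + 2Dt − x² = 0, so t = (√(D² + v²x²) − D)/v².
√(D² + v²x²) = √(0.015² + 0.054² × 440²) = 23.76; v² = 0.002916.
t = (23.76 − 0.015)/0.002916 = 8140 days (vs. the pure-advection estimate x/v = 8150 d).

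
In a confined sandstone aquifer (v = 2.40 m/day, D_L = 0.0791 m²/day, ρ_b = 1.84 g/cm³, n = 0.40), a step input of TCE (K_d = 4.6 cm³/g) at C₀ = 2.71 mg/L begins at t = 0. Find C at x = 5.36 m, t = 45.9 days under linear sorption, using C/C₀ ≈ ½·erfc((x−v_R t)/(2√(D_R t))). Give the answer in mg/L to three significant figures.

Retardation factor R = 1 + ρ_b·K_d/n = 1 + 1.84 × 4.6/0.40 = 22.16.
Sorption retards both mechanisms: v_R = v/R = 0.1083 m/day, D_R = D/R = 0.003569 m²/day.
v_R·t = 0.1083 × 45.9 = 4.97097 m; 2√(D_R t) = 0.8095 m; argument = (5.36 − 4.97097)/0.8095 = 0.4806.
C = C₀ × ½·erfc(0.4806) = 2.71 × 0.2484 = 0.673 mg/L.

0.673 mg/L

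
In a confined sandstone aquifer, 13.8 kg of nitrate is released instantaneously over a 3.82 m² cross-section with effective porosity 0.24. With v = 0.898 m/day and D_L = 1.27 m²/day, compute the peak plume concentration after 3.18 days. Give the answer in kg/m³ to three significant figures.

2.11 kg/m³

The peak of an instantaneous 1D plume sits at x = vt; there the Gaussian factor is 1 and C_max = M/(n_e·A·√(4πDt)), where n_e·A is the pore area the mass is dissolved in.
√(4πDt) = √(4π × 1.27 × 3.18) = 7.124 m, so C_max = 13.8/(0.24 × 3.82 × 7.124) = 2.11 kg/m³.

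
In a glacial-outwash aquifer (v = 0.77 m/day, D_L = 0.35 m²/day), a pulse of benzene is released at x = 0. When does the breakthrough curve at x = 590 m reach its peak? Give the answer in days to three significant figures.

766 days

For the 1D instantaneous-source solution, setting ∂C/∂t = 0 at fixed x gives v²t² + 2Dt − x² = 0, so t = (√(D² + v²x²) − D)/v².
√(D² + v²x²) = √(0.35² + 0.77² × 590²) = 454.3; v² = 0.5929.
t = (454.3 − 0.35)/0.5929 = 766 days (vs. the pure-advection estimate x/v = 766 d).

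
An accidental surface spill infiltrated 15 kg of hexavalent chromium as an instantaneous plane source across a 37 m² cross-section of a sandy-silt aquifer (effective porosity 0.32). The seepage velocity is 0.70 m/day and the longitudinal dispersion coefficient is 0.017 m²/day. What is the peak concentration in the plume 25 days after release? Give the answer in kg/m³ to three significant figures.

The peak of an instantaneous 1D plume sits at x = vt; there the Gaussian factor is 1 and C_max = M/(n_e·A·√(4πDt)), where n_e·A is the pore area the mass is dissolved in.
√(4πDt) = √(4π × 0.017 × 25) = 2.311 m, so C_max = 15/(0.32 × 37 × 2.311) = 0.548 kg/m³.

0.548 kg/m³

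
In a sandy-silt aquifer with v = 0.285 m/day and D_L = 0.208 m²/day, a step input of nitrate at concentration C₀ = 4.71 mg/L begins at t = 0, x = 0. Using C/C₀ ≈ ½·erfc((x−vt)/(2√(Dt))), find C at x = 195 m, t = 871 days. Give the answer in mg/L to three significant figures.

4.70 mg/L

For a continuous step input, C/C₀ ≈ ½·erfc((x−vt)/(2√(Dt))).
vt = 0.285 × 871 = 248.235 m and 2√(Dt) = 2√(0.208 × 871) = 26.92 m.
Argument (x−vt)/(2√(Dt)) = (195 − 248.235)/26.92 = -1.978; ½·erfc(-1.978) = 0.9974.
C = 4.71 × 0.9974 = 4.70 mg/L.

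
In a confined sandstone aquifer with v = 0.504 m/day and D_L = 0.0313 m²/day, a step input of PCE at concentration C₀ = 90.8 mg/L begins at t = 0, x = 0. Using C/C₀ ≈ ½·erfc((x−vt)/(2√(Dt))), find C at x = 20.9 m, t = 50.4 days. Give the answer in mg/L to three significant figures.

For a continuous step input, C/C₀ ≈ ½·erfc((x−vt)/(2√(Dt))).
vt = 0.504 × 50.4 = 25.4016 m and 2√(Dt) = 2√(0.0313 × 50.4) = 2.512 m.
Argument (x−vt)/(2√(Dt)) = (20.9 − 25.4016)/2.512 = -1.792; ½·erfc(-1.792) = 0.9944.
C = 90.8 × 0.9944 = 90.3 mg/L.

90.3 mg/L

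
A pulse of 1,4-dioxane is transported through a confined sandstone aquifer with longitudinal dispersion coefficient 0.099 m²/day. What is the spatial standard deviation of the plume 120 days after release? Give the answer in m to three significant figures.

Dispersive spreading gives a Gaussian with σ² = 2Dt; advection only shifts the center.
σ = √(2 × 0.099 × 120) = 4.87 m.

4.87 m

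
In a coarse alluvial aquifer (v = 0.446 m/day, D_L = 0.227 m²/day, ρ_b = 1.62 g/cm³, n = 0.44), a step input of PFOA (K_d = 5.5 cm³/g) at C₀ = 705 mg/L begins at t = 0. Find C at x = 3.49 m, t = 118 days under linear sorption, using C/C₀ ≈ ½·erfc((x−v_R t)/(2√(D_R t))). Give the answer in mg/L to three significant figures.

Retardation factor R = 1 + ρ_b·K_d/n = 1 + 1.62 × 5.5/0.44 = 21.25.
Sorption retards both mechanisms: v_R = v/R = 0.02099 m/day, D_R = D/R = 0.01068 m²/day.
v_R·t = 0.02099 × 118 = 2.47682 m; 2√(D_R t) = 2.245 m; argument = (3.49 − 2.47682)/2.245 = 0.4513.
C = C₀ × ½·erfc(0.4513) = 705 × 0.2617 = 184 mg/L.

184 mg/L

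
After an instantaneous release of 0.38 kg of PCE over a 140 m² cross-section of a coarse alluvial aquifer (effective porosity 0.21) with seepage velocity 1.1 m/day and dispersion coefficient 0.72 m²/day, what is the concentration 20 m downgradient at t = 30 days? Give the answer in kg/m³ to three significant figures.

For an instantaneous plane source, C(x,t) = M/(n_e·A·√(4πDt)) · exp(−(x−vt)²/(4Dt)), with n_e·A the pore (flow) area.
Plume center vt = 1.1 × 30 = 33 m, so the well at 20 m is 13 m upgradient of the peak.
√(4πDt) = 16.48 m, giving peak height M/(n_e·A·√(4πDt)) = 0.38/(0.21 × 140 × 16.48) = 0.0007843 kg/m³.
(x−vt)²/(4Dt) = (-13)²/(4 × 0.72 × 30) = 1.956; exp(−1.956) = 0.1414.
C = 0.0007843 × 0.1414 = 0.000111 kg/m³.

0.000111 kg/m³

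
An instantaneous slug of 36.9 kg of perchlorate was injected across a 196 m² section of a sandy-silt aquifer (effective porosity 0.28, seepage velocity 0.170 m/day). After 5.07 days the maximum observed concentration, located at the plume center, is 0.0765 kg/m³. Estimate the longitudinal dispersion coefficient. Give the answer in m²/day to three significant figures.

At the plume center C_max = M/(n_e·A·√(4πDt)), so D = M²/(4πt·(n_e·A·C_max)²).
n_e·A·C_max = 0.28 × 196 × 0.0765 = 4.198 kg/m.
D = 36.9²/(4π × 5.07 × 4.198²) = 1.21 m²/day.

1.21 m²/day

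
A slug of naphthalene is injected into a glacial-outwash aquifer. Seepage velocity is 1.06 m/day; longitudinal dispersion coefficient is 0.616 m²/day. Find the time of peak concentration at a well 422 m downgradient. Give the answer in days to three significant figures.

398 days

For the 1D instantaneous-source solution, setting ∂C/∂t = 0 at fixed x gives v²t² + 2Dt − x² = 0, so t = (√(D² + v²x²) − D)/v².
√(D² + v²x²) = √(0.616² + 1.06² × 422²) = 447.3; v² = 1.1236.
t = (447.3 − 0.616)/1.1236 = 398 days (vs. the pure-advection estimate x/v = 398 d).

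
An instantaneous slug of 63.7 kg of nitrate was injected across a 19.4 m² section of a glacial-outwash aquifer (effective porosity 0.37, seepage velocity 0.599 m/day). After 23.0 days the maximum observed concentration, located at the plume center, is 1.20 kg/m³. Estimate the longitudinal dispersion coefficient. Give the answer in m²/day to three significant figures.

0.189 m²/day

At the plume center C_max = M/(n_e·A·√(4πDt)), so D = M²/(4πt·(n_e·A·C_max)²).
n_e·A·C_max = 0.37 × 19.4 × 1.20 = 8.614 kg/m.
D = 63.7²/(4π × 23.0 × 8.614²) = 0.189 m²/day.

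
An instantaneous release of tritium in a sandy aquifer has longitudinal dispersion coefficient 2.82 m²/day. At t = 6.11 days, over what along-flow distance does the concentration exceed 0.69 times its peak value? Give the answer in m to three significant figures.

10.1 m

The plume is Gaussian with σ = √(2Dt) = √(2 × 2.82 × 6.11) = 5.870 m.
C/C_peak = exp(−Δx²/(2σ²)) = 0.69 ⇒ Δx = σ·√(−2 ln 0.69) = 5.870 × 0.8615 = 5.057 m.
Width = 2Δx = 10.1 m.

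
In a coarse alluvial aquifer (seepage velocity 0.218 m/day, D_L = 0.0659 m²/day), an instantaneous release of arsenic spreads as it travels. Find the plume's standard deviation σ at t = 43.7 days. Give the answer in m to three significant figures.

Dispersive spreading gives a Gaussian with σ² = 2Dt; advection only shifts the center.
σ = √(2 × 0.0659 × 43.7) = 2.40 m.

2.40 m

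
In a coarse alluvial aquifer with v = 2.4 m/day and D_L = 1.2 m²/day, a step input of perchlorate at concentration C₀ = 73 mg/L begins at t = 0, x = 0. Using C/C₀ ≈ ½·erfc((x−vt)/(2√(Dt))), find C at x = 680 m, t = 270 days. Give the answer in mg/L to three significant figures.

For a continuous step input, C/C₀ ≈ ½·erfc((x−vt)/(2√(Dt))).
vt = 2.4 × 270 = 648 m and 2√(Dt) = 2√(1.2 × 270) = 36.00 m.
Argument (x−vt)/(2√(Dt)) = (680 − 648)/36.00 = 0.8889; ½·erfc(0.8889) = 0.1044.
C = 73 × 0.1044 = 7.62 mg/L.

7.62 mg/L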